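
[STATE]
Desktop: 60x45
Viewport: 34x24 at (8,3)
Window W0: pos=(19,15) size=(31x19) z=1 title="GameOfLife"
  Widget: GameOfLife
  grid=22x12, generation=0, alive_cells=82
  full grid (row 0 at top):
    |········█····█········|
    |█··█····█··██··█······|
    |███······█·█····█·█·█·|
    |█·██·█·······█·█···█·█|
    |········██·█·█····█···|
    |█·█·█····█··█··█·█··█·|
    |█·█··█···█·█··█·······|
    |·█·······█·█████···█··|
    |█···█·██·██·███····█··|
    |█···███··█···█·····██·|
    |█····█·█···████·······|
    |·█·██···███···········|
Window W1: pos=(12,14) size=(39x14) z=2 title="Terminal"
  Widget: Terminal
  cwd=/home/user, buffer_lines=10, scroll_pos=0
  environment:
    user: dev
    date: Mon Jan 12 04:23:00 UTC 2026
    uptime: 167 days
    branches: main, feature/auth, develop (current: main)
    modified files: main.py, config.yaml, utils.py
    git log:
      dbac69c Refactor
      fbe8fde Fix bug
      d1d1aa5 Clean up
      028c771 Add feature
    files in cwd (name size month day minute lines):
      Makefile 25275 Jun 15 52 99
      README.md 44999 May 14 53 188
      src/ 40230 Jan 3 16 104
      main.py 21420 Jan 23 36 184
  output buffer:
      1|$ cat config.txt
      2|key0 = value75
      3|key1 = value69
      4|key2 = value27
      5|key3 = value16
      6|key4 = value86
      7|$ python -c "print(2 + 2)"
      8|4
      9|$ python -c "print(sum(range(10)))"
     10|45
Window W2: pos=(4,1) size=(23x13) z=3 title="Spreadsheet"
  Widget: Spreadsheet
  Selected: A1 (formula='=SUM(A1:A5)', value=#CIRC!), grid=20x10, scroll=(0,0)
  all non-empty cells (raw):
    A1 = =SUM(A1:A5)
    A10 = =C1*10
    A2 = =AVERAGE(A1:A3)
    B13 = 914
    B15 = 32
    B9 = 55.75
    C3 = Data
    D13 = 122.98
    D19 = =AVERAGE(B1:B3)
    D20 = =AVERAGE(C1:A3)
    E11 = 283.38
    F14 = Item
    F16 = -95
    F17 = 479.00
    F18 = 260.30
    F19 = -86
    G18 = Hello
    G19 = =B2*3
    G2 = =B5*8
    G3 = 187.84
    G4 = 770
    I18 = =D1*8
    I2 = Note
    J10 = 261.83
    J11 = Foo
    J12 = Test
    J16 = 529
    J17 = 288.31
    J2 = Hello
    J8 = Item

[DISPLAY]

──────────────────┨               
 =SUM(A1:A5)      ┃               
    A       B     ┃               
------------------┃               
 [#CIRC!]       0 ┃               
 #CIRC!         0 ┃               
        0       0D┃               
        0       0 ┃               
        0       0 ┃               
        0       0 ┃               
━━━━━━━━━━━━━━━━━━┛               
    ┏━━━━━━━━━━━━━━━━━━━━━━━━━━━━━
    ┃ Terminal                    
    ┠─────────────────────────────
    ┃$ cat config.txt             
    ┃key0 = value75               
    ┃key1 = value69               
    ┃key2 = value27               
    ┃key3 = value16               
    ┃key4 = value86               
    ┃$ python -c "print(2 + 2)"   
    ┃4                            
    ┃$ python -c "print(sum(range(
    ┃45                           


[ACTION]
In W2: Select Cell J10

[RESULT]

──────────────────┨               
: 261.83          ┃               
    A       B     ┃               
------------------┃               
 #CIRC!         0 ┃               
 #CIRC!         0 ┃               
        0       0D┃               
        0       0 ┃               
        0       0 ┃               
        0       0 ┃               
━━━━━━━━━━━━━━━━━━┛               
    ┏━━━━━━━━━━━━━━━━━━━━━━━━━━━━━
    ┃ Terminal                    
    ┠─────────────────────────────
    ┃$ cat config.txt             
    ┃key0 = value75               
    ┃key1 = value69               
    ┃key2 = value27               
    ┃key3 = value16               
    ┃key4 = value86               
    ┃$ python -c "print(2 + 2)"   
    ┃4                            
    ┃$ python -c "print(sum(range(
    ┃45                           


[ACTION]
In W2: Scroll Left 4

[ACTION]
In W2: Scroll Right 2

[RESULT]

──────────────────┨               
: 261.83          ┃               
    C       D     ┃               
------------------┃               
        0       0 ┃               
        0       0 ┃               
 Data           0 ┃               
        0       0 ┃               
        0       0 ┃               
        0       0 ┃               
━━━━━━━━━━━━━━━━━━┛               
    ┏━━━━━━━━━━━━━━━━━━━━━━━━━━━━━
    ┃ Terminal                    
    ┠─────────────────────────────
    ┃$ cat config.txt             
    ┃key0 = value75               
    ┃key1 = value69               
    ┃key2 = value27               
    ┃key3 = value16               
    ┃key4 = value86               
    ┃$ python -c "print(2 + 2)"   
    ┃4                            
    ┃$ python -c "print(sum(range(
    ┃45                           


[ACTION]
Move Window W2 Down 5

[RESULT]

                                  
                                  
                                  
━━━━━━━━━━━━━━━━━━┓               
readsheet         ┃               
──────────────────┨               
: 261.83          ┃               
    C       D     ┃               
------------------┃               
        0       0 ┃               
        0       0 ┃               
 Data           0 ┃━━━━━━━━━━━━━━━
        0       0 ┃               
        0       0 ┃───────────────
        0       0 ┃xt             
━━━━━━━━━━━━━━━━━━┛               
    ┃key1 = value69               
    ┃key2 = value27               
    ┃key3 = value16               
    ┃key4 = value86               
    ┃$ python -c "print(2 + 2)"   
    ┃4                            
    ┃$ python -c "print(sum(range(
    ┃45                           


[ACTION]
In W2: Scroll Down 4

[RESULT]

                                  
                                  
                                  
━━━━━━━━━━━━━━━━━━┓               
readsheet         ┃               
──────────────────┨               
: 261.83          ┃               
    C       D     ┃               
------------------┃               
        0       0 ┃               
        0       0 ┃               
        0       0 ┃━━━━━━━━━━━━━━━
        0       0 ┃               
        0       0 ┃───────────────
        0       0 ┃xt             
━━━━━━━━━━━━━━━━━━┛               
    ┃key1 = value69               
    ┃key2 = value27               
    ┃key3 = value16               
    ┃key4 = value86               
    ┃$ python -c "print(2 + 2)"   
    ┃4                            
    ┃$ python -c "print(sum(range(
    ┃45                           


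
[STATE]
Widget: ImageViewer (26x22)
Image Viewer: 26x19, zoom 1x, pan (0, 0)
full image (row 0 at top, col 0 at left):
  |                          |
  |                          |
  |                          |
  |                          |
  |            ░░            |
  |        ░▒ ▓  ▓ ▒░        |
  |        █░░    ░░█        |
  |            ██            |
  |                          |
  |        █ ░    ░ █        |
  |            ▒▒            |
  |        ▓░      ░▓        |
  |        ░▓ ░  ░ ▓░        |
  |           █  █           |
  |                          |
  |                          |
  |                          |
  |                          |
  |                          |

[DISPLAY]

                          
                          
                          
                          
            ░░            
        ░▒ ▓  ▓ ▒░        
        █░░    ░░█        
            ██            
                          
        █ ░    ░ █        
            ▒▒            
        ▓░      ░▓        
        ░▓ ░  ░ ▓░        
           █  █           
                          
                          
                          
                          
                          
                          
                          
                          


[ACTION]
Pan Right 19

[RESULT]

                          
                          
                          
                          
                          
                          
                          
                          
                          
                          
                          
                          
                          
                          
                          
                          
                          
                          
                          
                          
                          
                          


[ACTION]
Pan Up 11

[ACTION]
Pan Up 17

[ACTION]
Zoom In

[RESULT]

                          
                          
                          
                          
                          
                          
                          
                          
     ░░░░                 
     ░░░░                 
▒  ▓▓    ▓▓  ▒▒░░         
▒  ▓▓    ▓▓  ▒▒░░         
░░░        ░░░░██         
░░░        ░░░░██         
     ████                 
     ████                 
                          
                          
 ░░        ░░  ██         
 ░░        ░░  ██         
     ▒▒▒▒                 
     ▒▒▒▒                 


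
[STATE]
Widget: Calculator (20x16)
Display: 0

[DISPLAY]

                   0
┌───┬───┬───┬───┐   
│ 7 │ 8 │ 9 │ ÷ │   
├───┼───┼───┼───┤   
│ 4 │ 5 │ 6 │ × │   
├───┼───┼───┼───┤   
│ 1 │ 2 │ 3 │ - │   
├───┼───┼───┼───┤   
│ 0 │ . │ = │ + │   
├───┼───┼───┼───┤   
│ C │ MC│ MR│ M+│   
└───┴───┴───┴───┘   
                    
                    
                    
                    


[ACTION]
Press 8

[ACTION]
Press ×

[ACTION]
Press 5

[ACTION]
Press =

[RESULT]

                  40
┌───┬───┬───┬───┐   
│ 7 │ 8 │ 9 │ ÷ │   
├───┼───┼───┼───┤   
│ 4 │ 5 │ 6 │ × │   
├───┼───┼───┼───┤   
│ 1 │ 2 │ 3 │ - │   
├───┼───┼───┼───┤   
│ 0 │ . │ = │ + │   
├───┼───┼───┼───┤   
│ C │ MC│ MR│ M+│   
└───┴───┴───┴───┘   
                    
                    
                    
                    


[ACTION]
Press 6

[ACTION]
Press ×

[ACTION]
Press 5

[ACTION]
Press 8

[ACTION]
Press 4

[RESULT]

                 584
┌───┬───┬───┬───┐   
│ 7 │ 8 │ 9 │ ÷ │   
├───┼───┼───┼───┤   
│ 4 │ 5 │ 6 │ × │   
├───┼───┼───┼───┤   
│ 1 │ 2 │ 3 │ - │   
├───┼───┼───┼───┤   
│ 0 │ . │ = │ + │   
├───┼───┼───┼───┤   
│ C │ MC│ MR│ M+│   
└───┴───┴───┴───┘   
                    
                    
                    
                    


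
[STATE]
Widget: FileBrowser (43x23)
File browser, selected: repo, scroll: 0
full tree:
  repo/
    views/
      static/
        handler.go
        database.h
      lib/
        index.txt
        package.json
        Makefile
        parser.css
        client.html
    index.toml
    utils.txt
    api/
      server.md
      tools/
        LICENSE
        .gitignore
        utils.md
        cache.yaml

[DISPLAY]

> [-] repo/                                
    [+] views/                             
    index.toml                             
    utils.txt                              
    [+] api/                               
                                           
                                           
                                           
                                           
                                           
                                           
                                           
                                           
                                           
                                           
                                           
                                           
                                           
                                           
                                           
                                           
                                           
                                           


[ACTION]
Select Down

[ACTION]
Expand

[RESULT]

  [-] repo/                                
  > [-] views/                             
      [+] static/                          
      [+] lib/                             
    index.toml                             
    utils.txt                              
    [+] api/                               
                                           
                                           
                                           
                                           
                                           
                                           
                                           
                                           
                                           
                                           
                                           
                                           
                                           
                                           
                                           
                                           


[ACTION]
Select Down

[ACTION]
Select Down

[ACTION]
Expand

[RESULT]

  [-] repo/                                
    [-] views/                             
      [+] static/                          
    > [-] lib/                             
        index.txt                          
        package.json                       
        Makefile                           
        parser.css                         
        client.html                        
    index.toml                             
    utils.txt                              
    [+] api/                               
                                           
                                           
                                           
                                           
                                           
                                           
                                           
                                           
                                           
                                           
                                           


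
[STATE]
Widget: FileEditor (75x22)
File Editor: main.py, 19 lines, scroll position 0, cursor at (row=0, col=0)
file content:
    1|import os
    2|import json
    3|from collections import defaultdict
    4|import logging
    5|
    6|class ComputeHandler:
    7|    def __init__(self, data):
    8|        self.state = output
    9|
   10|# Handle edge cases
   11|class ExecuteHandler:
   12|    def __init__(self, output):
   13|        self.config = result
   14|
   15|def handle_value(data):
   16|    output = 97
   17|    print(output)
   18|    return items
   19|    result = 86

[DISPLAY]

█mport os                                                                 ▲
import json                                                               █
from collections import defaultdict                                       ░
import logging                                                            ░
                                                                          ░
class ComputeHandler:                                                     ░
    def __init__(self, data):                                             ░
        self.state = output                                               ░
                                                                          ░
# Handle edge cases                                                       ░
class ExecuteHandler:                                                     ░
    def __init__(self, output):                                           ░
        self.config = result                                              ░
                                                                          ░
def handle_value(data):                                                   ░
    output = 97                                                           ░
    print(output)                                                         ░
    return items                                                          ░
    result = 86                                                           ░
                                                                          ░
                                                                          ░
                                                                          ▼


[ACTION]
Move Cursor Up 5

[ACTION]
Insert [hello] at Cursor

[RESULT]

hello█mport os                                                            ▲
import json                                                               █
from collections import defaultdict                                       ░
import logging                                                            ░
                                                                          ░
class ComputeHandler:                                                     ░
    def __init__(self, data):                                             ░
        self.state = output                                               ░
                                                                          ░
# Handle edge cases                                                       ░
class ExecuteHandler:                                                     ░
    def __init__(self, output):                                           ░
        self.config = result                                              ░
                                                                          ░
def handle_value(data):                                                   ░
    output = 97                                                           ░
    print(output)                                                         ░
    return items                                                          ░
    result = 86                                                           ░
                                                                          ░
                                                                          ░
                                                                          ▼


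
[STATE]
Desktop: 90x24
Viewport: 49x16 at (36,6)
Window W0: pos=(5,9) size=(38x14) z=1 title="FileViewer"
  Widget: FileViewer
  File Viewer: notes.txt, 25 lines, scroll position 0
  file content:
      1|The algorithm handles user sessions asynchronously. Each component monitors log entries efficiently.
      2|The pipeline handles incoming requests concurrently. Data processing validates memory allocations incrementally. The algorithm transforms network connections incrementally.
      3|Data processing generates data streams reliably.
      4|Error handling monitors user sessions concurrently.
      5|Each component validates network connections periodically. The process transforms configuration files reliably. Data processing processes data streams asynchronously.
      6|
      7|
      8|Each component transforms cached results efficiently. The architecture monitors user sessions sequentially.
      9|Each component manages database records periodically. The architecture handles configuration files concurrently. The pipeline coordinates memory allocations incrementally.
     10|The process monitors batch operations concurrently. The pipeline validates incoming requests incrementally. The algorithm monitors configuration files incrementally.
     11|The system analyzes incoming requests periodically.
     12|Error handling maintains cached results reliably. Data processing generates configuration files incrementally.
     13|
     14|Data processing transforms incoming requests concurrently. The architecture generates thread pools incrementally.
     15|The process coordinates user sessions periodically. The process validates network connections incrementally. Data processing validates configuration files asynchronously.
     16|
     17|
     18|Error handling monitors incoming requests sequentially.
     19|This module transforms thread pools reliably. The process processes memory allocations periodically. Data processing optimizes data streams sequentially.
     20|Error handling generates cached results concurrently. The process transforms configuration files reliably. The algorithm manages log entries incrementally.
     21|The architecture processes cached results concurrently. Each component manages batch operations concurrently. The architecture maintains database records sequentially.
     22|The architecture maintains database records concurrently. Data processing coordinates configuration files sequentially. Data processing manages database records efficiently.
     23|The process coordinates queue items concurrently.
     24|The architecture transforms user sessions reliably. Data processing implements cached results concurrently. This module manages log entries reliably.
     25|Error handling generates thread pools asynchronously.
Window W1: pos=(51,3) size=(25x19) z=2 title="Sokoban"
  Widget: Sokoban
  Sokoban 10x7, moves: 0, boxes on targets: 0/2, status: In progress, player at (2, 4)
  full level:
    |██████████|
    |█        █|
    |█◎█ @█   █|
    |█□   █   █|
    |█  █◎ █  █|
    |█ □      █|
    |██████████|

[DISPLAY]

               ┃██████████             ┃         
               ┃█        █             ┃         
               ┃█◎█ @█   █             ┃         
━━━━━━┓        ┃█□   █   █             ┃         
      ┃        ┃█  █◎ █  █             ┃         
──────┨        ┃█ □      █             ┃         
sions▲┃        ┃██████████             ┃         
reque█┃        ┃Moves: 0  0/2          ┃         
 stre░┃        ┃                       ┃         
essio░┃        ┃                       ┃         
rk co░┃        ┃                       ┃         
     ░┃        ┃                       ┃         
     ░┃        ┃                       ┃         
ed re░┃        ┃                       ┃         
e rec░┃        ┃                       ┃         
ratio▼┃        ┗━━━━━━━━━━━━━━━━━━━━━━━┛         


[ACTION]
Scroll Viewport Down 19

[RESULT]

               ┃█◎█ @█   █             ┃         
━━━━━━┓        ┃█□   █   █             ┃         
      ┃        ┃█  █◎ █  █             ┃         
──────┨        ┃█ □      █             ┃         
sions▲┃        ┃██████████             ┃         
reque█┃        ┃Moves: 0  0/2          ┃         
 stre░┃        ┃                       ┃         
essio░┃        ┃                       ┃         
rk co░┃        ┃                       ┃         
     ░┃        ┃                       ┃         
     ░┃        ┃                       ┃         
ed re░┃        ┃                       ┃         
e rec░┃        ┃                       ┃         
ratio▼┃        ┗━━━━━━━━━━━━━━━━━━━━━━━┛         
━━━━━━┛                                          
                                                 


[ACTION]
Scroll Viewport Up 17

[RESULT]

                                                 
                                                 
                                                 
               ┏━━━━━━━━━━━━━━━━━━━━━━━┓         
               ┃ Sokoban               ┃         
               ┠───────────────────────┨         
               ┃██████████             ┃         
               ┃█        █             ┃         
               ┃█◎█ @█   █             ┃         
━━━━━━┓        ┃█□   █   █             ┃         
      ┃        ┃█  █◎ █  █             ┃         
──────┨        ┃█ □      █             ┃         
sions▲┃        ┃██████████             ┃         
reque█┃        ┃Moves: 0  0/2          ┃         
 stre░┃        ┃                       ┃         
essio░┃        ┃                       ┃         


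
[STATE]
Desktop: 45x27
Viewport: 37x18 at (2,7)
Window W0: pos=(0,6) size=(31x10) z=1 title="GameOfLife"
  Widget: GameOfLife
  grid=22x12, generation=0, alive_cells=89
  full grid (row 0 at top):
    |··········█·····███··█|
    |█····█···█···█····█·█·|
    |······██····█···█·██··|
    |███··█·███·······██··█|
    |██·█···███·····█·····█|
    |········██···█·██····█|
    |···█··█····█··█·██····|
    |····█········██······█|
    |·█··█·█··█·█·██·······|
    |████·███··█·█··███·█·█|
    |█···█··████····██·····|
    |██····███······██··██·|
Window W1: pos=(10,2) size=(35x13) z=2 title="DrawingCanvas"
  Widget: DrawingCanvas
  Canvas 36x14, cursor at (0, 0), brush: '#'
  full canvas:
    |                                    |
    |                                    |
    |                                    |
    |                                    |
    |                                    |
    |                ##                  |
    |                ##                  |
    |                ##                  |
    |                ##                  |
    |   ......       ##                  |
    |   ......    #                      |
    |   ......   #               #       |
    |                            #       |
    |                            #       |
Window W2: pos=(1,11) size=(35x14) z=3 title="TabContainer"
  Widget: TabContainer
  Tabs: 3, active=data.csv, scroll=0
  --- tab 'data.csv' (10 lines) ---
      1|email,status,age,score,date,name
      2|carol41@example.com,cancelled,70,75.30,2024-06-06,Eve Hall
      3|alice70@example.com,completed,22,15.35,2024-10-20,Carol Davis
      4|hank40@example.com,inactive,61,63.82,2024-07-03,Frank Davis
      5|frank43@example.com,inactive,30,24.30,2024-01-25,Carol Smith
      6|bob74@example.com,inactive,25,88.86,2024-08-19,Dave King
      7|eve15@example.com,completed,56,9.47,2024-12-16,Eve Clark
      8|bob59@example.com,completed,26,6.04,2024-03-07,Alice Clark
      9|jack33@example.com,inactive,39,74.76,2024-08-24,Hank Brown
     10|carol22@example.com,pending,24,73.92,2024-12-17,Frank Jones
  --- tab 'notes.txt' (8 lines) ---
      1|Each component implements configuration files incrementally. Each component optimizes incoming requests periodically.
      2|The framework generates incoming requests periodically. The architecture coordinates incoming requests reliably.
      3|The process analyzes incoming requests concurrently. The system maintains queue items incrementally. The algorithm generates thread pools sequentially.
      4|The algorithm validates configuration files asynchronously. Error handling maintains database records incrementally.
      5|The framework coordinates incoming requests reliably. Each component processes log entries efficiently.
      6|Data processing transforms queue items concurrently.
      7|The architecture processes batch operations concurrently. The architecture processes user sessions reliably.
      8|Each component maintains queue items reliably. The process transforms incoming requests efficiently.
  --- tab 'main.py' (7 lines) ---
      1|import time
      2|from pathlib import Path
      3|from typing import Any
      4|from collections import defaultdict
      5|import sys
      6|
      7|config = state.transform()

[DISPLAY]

GameOfLi┃                            
────────┃                            
en: 0   ┃                            
██··█·██┃                ##          
━━━━━━━━━━━━━━━━━━━━━━━━━━━━━━━━━┓   
 TabContainer                    ┃   
─────────────────────────────────┨   
[data.csv]│ notes.txt │ main.py  ┃━━━
─────────────────────────────────┃   
email,status,age,score,date,name ┃   
carol41@example.com,cancelled,70,┃   
alice70@example.com,completed,22,┃   
hank40@example.com,inactive,61,63┃   
frank43@example.com,inactive,30,2┃   
bob74@example.com,inactive,25,88.┃   
eve15@example.com,completed,56,9.┃   
bob59@example.com,completed,26,6.┃   
━━━━━━━━━━━━━━━━━━━━━━━━━━━━━━━━━┛   


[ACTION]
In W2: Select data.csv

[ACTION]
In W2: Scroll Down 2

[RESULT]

GameOfLi┃                            
────────┃                            
en: 0   ┃                            
██··█·██┃                ##          
━━━━━━━━━━━━━━━━━━━━━━━━━━━━━━━━━┓   
 TabContainer                    ┃   
─────────────────────────────────┨   
[data.csv]│ notes.txt │ main.py  ┃━━━
─────────────────────────────────┃   
alice70@example.com,completed,22,┃   
hank40@example.com,inactive,61,63┃   
frank43@example.com,inactive,30,2┃   
bob74@example.com,inactive,25,88.┃   
eve15@example.com,completed,56,9.┃   
bob59@example.com,completed,26,6.┃   
jack33@example.com,inactive,39,74┃   
carol22@example.com,pending,24,73┃   
━━━━━━━━━━━━━━━━━━━━━━━━━━━━━━━━━┛   


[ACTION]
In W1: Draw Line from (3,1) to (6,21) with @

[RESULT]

GameOfLi┃                            
────────┃ @@@@                       
en: 0   ┃     @@@@@@@                
██··█·██┃            @@@@@@          
━━━━━━━━━━━━━━━━━━━━━━━━━━━━━━━━━┓   
 TabContainer                    ┃   
─────────────────────────────────┨   
[data.csv]│ notes.txt │ main.py  ┃━━━
─────────────────────────────────┃   
alice70@example.com,completed,22,┃   
hank40@example.com,inactive,61,63┃   
frank43@example.com,inactive,30,2┃   
bob74@example.com,inactive,25,88.┃   
eve15@example.com,completed,56,9.┃   
bob59@example.com,completed,26,6.┃   
jack33@example.com,inactive,39,74┃   
carol22@example.com,pending,24,73┃   
━━━━━━━━━━━━━━━━━━━━━━━━━━━━━━━━━┛   


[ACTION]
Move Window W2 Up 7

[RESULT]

[data.csv]│ notes.txt │ main.py  ┃   
─────────────────────────────────┃   
alice70@example.com,completed,22,┃   
hank40@example.com,inactive,61,63┃   
frank43@example.com,inactive,30,2┃   
bob74@example.com,inactive,25,88.┃   
eve15@example.com,completed,56,9.┃   
bob59@example.com,completed,26,6.┃━━━
jack33@example.com,inactive,39,74┃   
carol22@example.com,pending,24,73┃   
━━━━━━━━━━━━━━━━━━━━━━━━━━━━━━━━━┛   
                                     
                                     
                                     
                                     
                                     
                                     
                                     


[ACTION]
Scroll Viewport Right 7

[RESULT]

csv]│ notes.txt │ main.py  ┃        ┃
───────────────────────────┃        ┃
0@example.com,completed,22,┃        ┃
@example.com,inactive,61,63┃        ┃
3@example.com,inactive,30,2┃        ┃
example.com,inactive,25,88.┃        ┃
example.com,completed,56,9.┃        ┃
example.com,completed,26,6.┃━━━━━━━━┛
@example.com,inactive,39,74┃         
2@example.com,pending,24,73┃         
━━━━━━━━━━━━━━━━━━━━━━━━━━━┛         
                                     
                                     
                                     
                                     
                                     
                                     
                                     


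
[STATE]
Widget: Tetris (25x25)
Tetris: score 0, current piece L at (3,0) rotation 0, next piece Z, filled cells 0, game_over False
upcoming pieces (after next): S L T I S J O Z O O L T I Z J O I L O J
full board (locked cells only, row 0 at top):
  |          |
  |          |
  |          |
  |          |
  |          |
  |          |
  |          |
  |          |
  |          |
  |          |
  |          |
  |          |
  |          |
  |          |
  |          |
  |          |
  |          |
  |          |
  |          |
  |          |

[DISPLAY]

     ▒    │Next:         
   ▒▒▒    │▓▓            
          │ ▓▓           
          │              
          │              
          │              
          │Score:        
          │0             
          │              
          │              
          │              
          │              
          │              
          │              
          │              
          │              
          │              
          │              
          │              
          │              
          │              
          │              
          │              
          │              
          │              


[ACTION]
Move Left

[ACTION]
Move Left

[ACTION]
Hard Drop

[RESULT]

   ▓▓     │Next:         
    ▓▓    │ ░░           
          │░░            
          │              
          │              
          │              
          │Score:        
          │0             
          │              
          │              
          │              
          │              
          │              
          │              
          │              
          │              
          │              
          │              
   ▒      │              
 ▒▒▒      │              
          │              
          │              
          │              
          │              
          │              


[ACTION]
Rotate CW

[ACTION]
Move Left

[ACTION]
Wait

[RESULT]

          │Next:         
   ▓      │ ░░           
  ▓▓      │░░            
  ▓       │              
          │              
          │              
          │Score:        
          │0             
          │              
          │              
          │              
          │              
          │              
          │              
          │              
          │              
          │              
          │              
   ▒      │              
 ▒▒▒      │              
          │              
          │              
          │              
          │              
          │              


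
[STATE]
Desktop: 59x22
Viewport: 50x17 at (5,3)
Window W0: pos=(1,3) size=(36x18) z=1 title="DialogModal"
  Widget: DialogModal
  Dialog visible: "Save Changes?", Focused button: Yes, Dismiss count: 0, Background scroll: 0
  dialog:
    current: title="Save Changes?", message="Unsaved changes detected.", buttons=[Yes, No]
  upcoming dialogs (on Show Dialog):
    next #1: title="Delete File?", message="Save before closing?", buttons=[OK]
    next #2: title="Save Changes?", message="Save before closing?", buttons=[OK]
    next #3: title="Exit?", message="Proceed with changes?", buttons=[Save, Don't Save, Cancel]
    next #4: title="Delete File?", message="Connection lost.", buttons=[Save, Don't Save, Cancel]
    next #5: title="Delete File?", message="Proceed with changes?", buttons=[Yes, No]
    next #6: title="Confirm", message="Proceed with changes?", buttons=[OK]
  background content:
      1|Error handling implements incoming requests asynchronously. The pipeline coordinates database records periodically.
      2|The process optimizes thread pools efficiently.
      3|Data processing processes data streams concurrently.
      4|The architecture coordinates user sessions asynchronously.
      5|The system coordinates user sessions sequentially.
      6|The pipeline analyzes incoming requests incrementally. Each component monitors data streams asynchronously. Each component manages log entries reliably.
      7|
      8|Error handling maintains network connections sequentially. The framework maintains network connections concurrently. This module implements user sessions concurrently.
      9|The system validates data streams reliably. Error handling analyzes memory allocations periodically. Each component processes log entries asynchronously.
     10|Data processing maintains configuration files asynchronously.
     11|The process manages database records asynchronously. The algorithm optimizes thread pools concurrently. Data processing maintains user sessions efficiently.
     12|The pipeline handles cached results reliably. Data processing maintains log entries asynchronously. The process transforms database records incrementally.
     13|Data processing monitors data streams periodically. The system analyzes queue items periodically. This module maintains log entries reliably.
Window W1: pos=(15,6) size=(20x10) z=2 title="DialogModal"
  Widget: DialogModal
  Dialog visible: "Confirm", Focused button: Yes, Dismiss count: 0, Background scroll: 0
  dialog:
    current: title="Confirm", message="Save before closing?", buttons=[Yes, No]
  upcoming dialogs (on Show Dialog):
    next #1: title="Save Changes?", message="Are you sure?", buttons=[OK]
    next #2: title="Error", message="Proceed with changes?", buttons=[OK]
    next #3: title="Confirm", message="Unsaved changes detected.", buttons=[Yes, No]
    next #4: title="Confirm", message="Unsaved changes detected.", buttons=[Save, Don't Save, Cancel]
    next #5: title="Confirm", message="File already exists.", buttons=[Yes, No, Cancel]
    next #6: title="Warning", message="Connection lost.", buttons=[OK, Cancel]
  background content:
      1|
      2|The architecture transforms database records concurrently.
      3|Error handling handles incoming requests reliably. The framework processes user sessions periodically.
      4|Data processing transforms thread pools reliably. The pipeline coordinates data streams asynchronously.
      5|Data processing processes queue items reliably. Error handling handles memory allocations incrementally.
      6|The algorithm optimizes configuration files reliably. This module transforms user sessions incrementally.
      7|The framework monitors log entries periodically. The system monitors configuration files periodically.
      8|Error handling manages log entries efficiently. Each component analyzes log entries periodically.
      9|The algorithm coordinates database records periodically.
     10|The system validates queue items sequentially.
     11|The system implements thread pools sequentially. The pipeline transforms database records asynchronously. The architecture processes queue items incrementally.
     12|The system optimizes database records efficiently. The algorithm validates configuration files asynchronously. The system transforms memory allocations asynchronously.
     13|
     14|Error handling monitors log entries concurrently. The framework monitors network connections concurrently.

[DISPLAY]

━━━━━━━━━━━━━━━━━━━━━━━━━━━━━━━┓                  
alogModal                      ┃                  
───────────────────────────────┨                  
or handlin┏━━━━━━━━━━━━━━━━━━┓g┃                  
 process o┃ DialogModal      ┃s┃                  
a processi┠──────────────────┨r┃                  
 architect┃  ┌────────────┐  ┃ ┃                  
──────────┃Th│  Confirm   │ t┃o┃                  
       Sav┃Er│Save before │an┃q┃                  
 Unsaved c┃Da│ [Yes]  No  │tr┃ ┃                  
         [┃Da└────────────┘pr┃c┃                  
──────────┃The algorithm opti┃ ┃                  
a processi┗━━━━━━━━━━━━━━━━━━┛r┃                  
 process manages database recor┃                  
 pipeline handles cached result┃                  
a processing monitors data stre┃                  
                               ┃                  


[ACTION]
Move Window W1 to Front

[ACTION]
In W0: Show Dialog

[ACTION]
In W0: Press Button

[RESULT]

━━━━━━━━━━━━━━━━━━━━━━━━━━━━━━━┓                  
alogModal                      ┃                  
───────────────────────────────┨                  
or handlin┏━━━━━━━━━━━━━━━━━━┓g┃                  
 process o┃ DialogModal      ┃s┃                  
a processi┠──────────────────┨r┃                  
 architect┃  ┌────────────┐  ┃ ┃                  
 system co┃Th│  Confirm   │ t┃o┃                  
 pipeline ┃Er│Save before │an┃q┃                  
          ┃Da│ [Yes]  No  │tr┃ ┃                  
or handlin┃Da└────────────┘pr┃c┃                  
 system va┃The algorithm opti┃ ┃                  
a processi┗━━━━━━━━━━━━━━━━━━┛r┃                  
 process manages database recor┃                  
 pipeline handles cached result┃                  
a processing monitors data stre┃                  
                               ┃                  
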